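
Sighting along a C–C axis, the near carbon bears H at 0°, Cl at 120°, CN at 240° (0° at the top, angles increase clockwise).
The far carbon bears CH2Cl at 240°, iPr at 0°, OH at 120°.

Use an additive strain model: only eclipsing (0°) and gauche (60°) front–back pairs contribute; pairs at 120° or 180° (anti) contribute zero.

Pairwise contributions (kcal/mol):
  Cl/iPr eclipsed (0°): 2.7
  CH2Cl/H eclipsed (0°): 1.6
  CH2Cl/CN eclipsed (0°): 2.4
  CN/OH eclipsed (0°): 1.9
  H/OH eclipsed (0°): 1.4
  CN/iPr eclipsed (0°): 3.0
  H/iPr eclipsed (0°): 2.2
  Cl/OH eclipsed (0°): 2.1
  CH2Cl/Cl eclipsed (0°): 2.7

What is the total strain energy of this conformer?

6.7 kcal/mol

This conformer (eclipsed): H(0°)/iPr(0°) eclipsed 2.2; Cl(120°)/OH(120°) eclipsed 2.1; CN(240°)/CH2Cl(240°) eclipsed 2.4 → 6.7 kcal/mol.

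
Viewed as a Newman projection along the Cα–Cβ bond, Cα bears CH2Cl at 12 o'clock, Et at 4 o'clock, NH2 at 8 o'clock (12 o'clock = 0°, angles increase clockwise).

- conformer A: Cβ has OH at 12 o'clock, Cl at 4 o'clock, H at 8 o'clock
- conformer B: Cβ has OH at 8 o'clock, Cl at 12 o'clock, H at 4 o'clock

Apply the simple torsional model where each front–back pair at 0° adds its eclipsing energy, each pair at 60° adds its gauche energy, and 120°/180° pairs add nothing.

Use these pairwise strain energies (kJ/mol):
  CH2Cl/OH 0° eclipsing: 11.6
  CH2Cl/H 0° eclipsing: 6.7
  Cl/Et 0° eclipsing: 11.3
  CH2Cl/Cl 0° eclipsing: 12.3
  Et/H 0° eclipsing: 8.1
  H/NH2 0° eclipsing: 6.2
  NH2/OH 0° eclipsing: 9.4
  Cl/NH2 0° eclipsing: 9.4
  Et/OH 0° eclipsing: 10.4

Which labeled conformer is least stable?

A (eclipsed): CH2Cl–OH eclipsed, Et–Cl eclipsed, NH2–H eclipsed; 11.6 + 11.3 + 6.2 = 29.1 kJ/mol.
B (eclipsed): CH2Cl–Cl eclipsed, Et–H eclipsed, NH2–OH eclipsed; 12.3 + 8.1 + 9.4 = 29.8 kJ/mol.
B has the highest total (29.8 kJ/mol).

B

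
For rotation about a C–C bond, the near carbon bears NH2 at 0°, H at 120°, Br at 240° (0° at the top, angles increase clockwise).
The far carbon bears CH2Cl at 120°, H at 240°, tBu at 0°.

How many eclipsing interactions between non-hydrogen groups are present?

Non-H eclipsing pairs: NH2(0°)/tBu(0°) — 1 interaction.

1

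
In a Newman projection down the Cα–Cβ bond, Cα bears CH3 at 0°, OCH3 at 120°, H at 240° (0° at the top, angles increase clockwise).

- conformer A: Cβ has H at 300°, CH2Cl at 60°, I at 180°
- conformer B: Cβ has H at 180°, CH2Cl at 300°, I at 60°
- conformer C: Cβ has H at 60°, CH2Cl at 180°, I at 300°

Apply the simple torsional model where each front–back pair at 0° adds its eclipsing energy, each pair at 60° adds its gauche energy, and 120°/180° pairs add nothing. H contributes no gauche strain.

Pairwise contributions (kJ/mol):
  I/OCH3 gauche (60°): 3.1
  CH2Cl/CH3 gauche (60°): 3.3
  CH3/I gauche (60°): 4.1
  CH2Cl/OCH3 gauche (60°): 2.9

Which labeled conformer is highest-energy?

B

A (staggered): CH3(0°)/CH2Cl(60°) gauche 3.3; OCH3(120°)/CH2Cl(60°) gauche 2.9; OCH3(120°)/I(180°) gauche 3.1 → 9.3 kJ/mol.
B (staggered): CH3(0°)/CH2Cl(300°) gauche 3.3; CH3(0°)/I(60°) gauche 4.1; OCH3(120°)/I(60°) gauche 3.1 → 10.5 kJ/mol.
C (staggered): CH3(0°)/I(300°) gauche 4.1; OCH3(120°)/CH2Cl(180°) gauche 2.9 → 7.0 kJ/mol.
B has the highest total (10.5 kJ/mol).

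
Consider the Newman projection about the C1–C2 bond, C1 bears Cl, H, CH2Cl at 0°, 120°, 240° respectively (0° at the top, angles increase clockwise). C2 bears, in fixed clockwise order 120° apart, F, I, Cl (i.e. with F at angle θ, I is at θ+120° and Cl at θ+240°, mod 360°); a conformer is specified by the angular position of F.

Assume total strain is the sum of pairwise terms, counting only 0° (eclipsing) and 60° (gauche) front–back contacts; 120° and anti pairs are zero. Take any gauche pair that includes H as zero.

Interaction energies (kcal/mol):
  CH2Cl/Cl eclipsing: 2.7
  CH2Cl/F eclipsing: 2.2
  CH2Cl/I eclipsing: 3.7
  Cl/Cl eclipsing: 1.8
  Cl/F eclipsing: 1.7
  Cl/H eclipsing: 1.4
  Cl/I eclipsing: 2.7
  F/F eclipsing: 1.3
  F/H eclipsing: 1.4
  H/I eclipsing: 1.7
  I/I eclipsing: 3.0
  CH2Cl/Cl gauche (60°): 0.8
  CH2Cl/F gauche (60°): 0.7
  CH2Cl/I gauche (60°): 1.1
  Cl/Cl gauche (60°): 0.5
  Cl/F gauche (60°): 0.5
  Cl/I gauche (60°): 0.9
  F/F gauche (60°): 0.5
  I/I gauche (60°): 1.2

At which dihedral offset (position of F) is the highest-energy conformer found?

F at 0° is eclipsed. Cl at 0° is eclipsed with F at 0° (1.7); H at 120° is eclipsed with I at 120° (1.7); CH2Cl at 240° is eclipsed with Cl at 240° (2.7). Total 6.1 kcal/mol.
F at 60° is staggered. Cl at 0° is gauche with F at 60° (0.5); Cl at 0° is gauche with Cl at 300° (0.5); CH2Cl at 240° is gauche with I at 180° (1.1); CH2Cl at 240° is gauche with Cl at 300° (0.8). Total 2.9 kcal/mol.
F at 120° is eclipsed. Cl at 0° is eclipsed with Cl at 0° (1.8); H at 120° is eclipsed with F at 120° (1.4); CH2Cl at 240° is eclipsed with I at 240° (3.7). Total 6.9 kcal/mol.
F at 180° is staggered. Cl at 0° is gauche with I at 300° (0.9); Cl at 0° is gauche with Cl at 60° (0.5); CH2Cl at 240° is gauche with F at 180° (0.7); CH2Cl at 240° is gauche with I at 300° (1.1). Total 3.2 kcal/mol.
F at 240° is eclipsed. Cl at 0° is eclipsed with I at 0° (2.7); H at 120° is eclipsed with Cl at 120° (1.4); CH2Cl at 240° is eclipsed with F at 240° (2.2). Total 6.3 kcal/mol.
F at 300° is staggered. Cl at 0° is gauche with F at 300° (0.5); Cl at 0° is gauche with I at 60° (0.9); CH2Cl at 240° is gauche with F at 300° (0.7); CH2Cl at 240° is gauche with Cl at 180° (0.8). Total 2.9 kcal/mol.
The maximum (6.9 kcal/mol) occurs with F at 120°.

120°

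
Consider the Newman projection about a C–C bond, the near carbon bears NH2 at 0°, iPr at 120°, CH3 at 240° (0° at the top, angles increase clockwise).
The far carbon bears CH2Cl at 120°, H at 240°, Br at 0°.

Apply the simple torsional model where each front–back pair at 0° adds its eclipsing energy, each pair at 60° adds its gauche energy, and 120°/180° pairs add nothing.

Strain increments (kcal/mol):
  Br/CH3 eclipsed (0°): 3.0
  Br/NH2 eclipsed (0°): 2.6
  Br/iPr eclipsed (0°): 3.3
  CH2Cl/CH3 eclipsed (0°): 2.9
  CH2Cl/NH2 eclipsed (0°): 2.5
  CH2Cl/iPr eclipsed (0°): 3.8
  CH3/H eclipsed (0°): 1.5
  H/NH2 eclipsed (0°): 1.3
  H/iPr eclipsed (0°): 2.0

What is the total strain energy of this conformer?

This conformer is eclipsed. NH2 at 0° is eclipsed with Br at 0° (2.6); iPr at 120° is eclipsed with CH2Cl at 120° (3.8); CH3 at 240° is eclipsed with H at 240° (1.5). Total 7.9 kcal/mol.

7.9 kcal/mol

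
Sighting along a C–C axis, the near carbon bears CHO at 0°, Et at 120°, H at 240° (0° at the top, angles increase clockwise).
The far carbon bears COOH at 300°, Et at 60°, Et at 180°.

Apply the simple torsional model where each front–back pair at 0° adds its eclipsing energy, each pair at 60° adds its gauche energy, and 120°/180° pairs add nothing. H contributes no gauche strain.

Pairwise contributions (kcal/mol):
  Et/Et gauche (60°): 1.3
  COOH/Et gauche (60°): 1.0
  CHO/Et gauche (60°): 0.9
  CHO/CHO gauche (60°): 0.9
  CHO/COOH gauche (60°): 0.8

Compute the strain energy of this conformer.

This conformer (staggered): CHO–COOH gauche, CHO–Et gauche, Et–Et gauche, Et–Et gauche; 0.8 + 0.9 + 1.3 + 1.3 = 4.3 kcal/mol.

4.3 kcal/mol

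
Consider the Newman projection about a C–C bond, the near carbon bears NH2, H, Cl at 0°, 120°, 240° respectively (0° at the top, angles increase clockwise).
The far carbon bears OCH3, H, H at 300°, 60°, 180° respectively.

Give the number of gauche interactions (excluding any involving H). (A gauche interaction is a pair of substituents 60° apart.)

Non-H gauche pairs: NH2(0°)/OCH3(300°); Cl(240°)/OCH3(300°) — 2 interactions.

2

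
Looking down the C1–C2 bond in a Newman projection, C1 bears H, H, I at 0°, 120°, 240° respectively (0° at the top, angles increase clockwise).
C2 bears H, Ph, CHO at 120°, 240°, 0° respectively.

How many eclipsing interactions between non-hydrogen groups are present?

1

Non-H eclipsing pairs: I(240°)/Ph(240°) — 1 interaction.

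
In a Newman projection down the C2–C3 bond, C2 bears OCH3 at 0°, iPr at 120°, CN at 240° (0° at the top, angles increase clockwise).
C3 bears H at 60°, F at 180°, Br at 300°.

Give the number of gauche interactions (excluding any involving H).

4

Non-H gauche pairs: OCH3(0°)/Br(300°); iPr(120°)/F(180°); CN(240°)/F(180°); CN(240°)/Br(300°) — 4 interactions.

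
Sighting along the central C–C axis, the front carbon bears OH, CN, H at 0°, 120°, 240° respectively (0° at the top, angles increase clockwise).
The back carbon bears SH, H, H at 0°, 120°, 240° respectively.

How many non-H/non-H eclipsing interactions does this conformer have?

Non-H eclipsing pairs: OH(0°)/SH(0°) — 1 interaction.

1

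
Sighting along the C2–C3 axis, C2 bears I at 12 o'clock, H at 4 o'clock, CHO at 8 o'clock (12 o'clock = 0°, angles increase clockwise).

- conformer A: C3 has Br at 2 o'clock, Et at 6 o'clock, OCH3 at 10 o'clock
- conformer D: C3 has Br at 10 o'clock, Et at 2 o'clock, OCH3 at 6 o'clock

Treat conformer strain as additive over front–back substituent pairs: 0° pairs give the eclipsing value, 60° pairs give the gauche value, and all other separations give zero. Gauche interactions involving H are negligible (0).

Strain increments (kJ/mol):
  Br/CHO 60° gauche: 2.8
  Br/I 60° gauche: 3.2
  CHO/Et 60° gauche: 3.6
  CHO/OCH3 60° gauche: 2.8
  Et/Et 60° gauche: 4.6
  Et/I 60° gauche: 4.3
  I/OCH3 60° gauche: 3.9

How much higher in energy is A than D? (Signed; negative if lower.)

A (staggered): I(0°)/Br(60°) gauche 3.2; I(0°)/OCH3(300°) gauche 3.9; CHO(240°)/Et(180°) gauche 3.6; CHO(240°)/OCH3(300°) gauche 2.8 → 13.5 kJ/mol.
D (staggered): I(0°)/Br(300°) gauche 3.2; I(0°)/Et(60°) gauche 4.3; CHO(240°)/Br(300°) gauche 2.8; CHO(240°)/OCH3(180°) gauche 2.8 → 13.1 kJ/mol.
E(A) − E(D) = 13.5 − 13.1 = +0.4 kJ/mol.

+0.4 kJ/mol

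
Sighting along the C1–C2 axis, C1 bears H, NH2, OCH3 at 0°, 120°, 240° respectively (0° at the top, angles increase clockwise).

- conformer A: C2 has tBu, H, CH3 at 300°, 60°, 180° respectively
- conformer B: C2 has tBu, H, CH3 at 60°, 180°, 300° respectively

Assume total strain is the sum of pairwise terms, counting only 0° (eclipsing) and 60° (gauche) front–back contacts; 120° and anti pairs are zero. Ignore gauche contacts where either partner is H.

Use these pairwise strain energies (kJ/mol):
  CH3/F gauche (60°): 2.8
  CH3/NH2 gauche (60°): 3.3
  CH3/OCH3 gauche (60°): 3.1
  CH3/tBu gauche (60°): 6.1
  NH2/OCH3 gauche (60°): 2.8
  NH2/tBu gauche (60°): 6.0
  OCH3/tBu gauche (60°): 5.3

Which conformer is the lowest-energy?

B

A (staggered): NH2(120°)/CH3(180°) gauche 3.3; OCH3(240°)/tBu(300°) gauche 5.3; OCH3(240°)/CH3(180°) gauche 3.1 → 11.7 kJ/mol.
B (staggered): NH2(120°)/tBu(60°) gauche 6.0; OCH3(240°)/CH3(300°) gauche 3.1 → 9.1 kJ/mol.
B has the lowest total (9.1 kJ/mol).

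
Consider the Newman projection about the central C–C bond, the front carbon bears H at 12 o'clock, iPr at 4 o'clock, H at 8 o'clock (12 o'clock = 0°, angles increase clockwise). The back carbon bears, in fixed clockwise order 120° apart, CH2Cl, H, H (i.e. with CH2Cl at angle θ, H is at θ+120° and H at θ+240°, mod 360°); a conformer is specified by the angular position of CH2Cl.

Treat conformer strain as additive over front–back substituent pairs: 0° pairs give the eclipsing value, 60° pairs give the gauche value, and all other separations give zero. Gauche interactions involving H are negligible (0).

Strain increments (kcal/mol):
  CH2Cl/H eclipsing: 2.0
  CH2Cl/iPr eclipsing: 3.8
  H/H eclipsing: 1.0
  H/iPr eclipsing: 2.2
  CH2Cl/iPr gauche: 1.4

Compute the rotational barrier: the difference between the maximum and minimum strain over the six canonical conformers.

5.8 kcal/mol

CH2Cl at 0° (eclipsed): H(0°)/CH2Cl(0°) eclipsed 2.0; iPr(120°)/H(120°) eclipsed 2.2; H(240°)/H(240°) eclipsed 1.0 → 5.2 kcal/mol.
CH2Cl at 60° (staggered): iPr(120°)/CH2Cl(60°) gauche 1.4 → 1.4 kcal/mol.
CH2Cl at 120° (eclipsed): H(0°)/H(0°) eclipsed 1.0; iPr(120°)/CH2Cl(120°) eclipsed 3.8; H(240°)/H(240°) eclipsed 1.0 → 5.8 kcal/mol.
CH2Cl at 180° (staggered): iPr(120°)/CH2Cl(180°) gauche 1.4 → 1.4 kcal/mol.
CH2Cl at 240° (eclipsed): H(0°)/H(0°) eclipsed 1.0; iPr(120°)/H(120°) eclipsed 2.2; H(240°)/CH2Cl(240°) eclipsed 2.0 → 5.2 kcal/mol.
CH2Cl at 300° (staggered): no non-H gauche contacts → 0.0 kcal/mol.
Max at 120° (5.8 kcal/mol), min at 300° (0.0 kcal/mol); barrier = 5.8 kcal/mol.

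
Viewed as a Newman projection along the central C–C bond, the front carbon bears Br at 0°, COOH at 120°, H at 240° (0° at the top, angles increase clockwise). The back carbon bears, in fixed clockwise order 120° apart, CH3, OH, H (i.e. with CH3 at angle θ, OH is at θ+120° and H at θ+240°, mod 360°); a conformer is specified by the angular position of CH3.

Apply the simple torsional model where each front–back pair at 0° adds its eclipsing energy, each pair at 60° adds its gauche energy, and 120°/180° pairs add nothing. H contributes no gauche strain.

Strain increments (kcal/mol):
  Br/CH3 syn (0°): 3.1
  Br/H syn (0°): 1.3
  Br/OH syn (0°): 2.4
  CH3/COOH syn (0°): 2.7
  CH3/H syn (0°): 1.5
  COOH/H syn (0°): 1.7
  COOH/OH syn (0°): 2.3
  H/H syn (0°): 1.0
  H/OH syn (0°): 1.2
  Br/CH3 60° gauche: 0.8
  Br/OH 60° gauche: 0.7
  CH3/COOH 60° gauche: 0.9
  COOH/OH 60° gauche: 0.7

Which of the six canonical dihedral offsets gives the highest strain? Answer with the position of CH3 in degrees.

CH3 at 0° (eclipsed): Br–CH3 eclipsed, COOH–OH eclipsed, H–H eclipsed; 3.1 + 2.3 + 1.0 = 6.4 kcal/mol.
CH3 at 60° (staggered): Br–CH3 gauche, COOH–CH3 gauche, COOH–OH gauche; 0.8 + 0.9 + 0.7 = 2.4 kcal/mol.
CH3 at 120° (eclipsed): Br–H eclipsed, COOH–CH3 eclipsed, H–OH eclipsed; 1.3 + 2.7 + 1.2 = 5.2 kcal/mol.
CH3 at 180° (staggered): Br–OH gauche, COOH–CH3 gauche; 0.7 + 0.9 = 1.6 kcal/mol.
CH3 at 240° (eclipsed): Br–OH eclipsed, COOH–H eclipsed, H–CH3 eclipsed; 2.4 + 1.7 + 1.5 = 5.6 kcal/mol.
CH3 at 300° (staggered): Br–CH3 gauche, Br–OH gauche, COOH–OH gauche; 0.8 + 0.7 + 0.7 = 2.2 kcal/mol.
The maximum (6.4 kcal/mol) occurs with CH3 at 0°.

0°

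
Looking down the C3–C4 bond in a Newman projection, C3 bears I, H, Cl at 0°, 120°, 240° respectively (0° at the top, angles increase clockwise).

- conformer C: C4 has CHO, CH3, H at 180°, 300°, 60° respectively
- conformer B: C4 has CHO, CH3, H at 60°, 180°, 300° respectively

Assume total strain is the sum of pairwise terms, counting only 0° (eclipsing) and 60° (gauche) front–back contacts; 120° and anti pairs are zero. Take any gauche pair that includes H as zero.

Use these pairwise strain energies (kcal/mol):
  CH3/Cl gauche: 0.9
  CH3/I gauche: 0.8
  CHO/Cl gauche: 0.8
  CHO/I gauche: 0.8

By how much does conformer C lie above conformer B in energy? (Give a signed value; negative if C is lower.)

C (staggered): I(0°)/CH3(300°) gauche 0.8; Cl(240°)/CHO(180°) gauche 0.8; Cl(240°)/CH3(300°) gauche 0.9 → 2.5 kcal/mol.
B (staggered): I(0°)/CHO(60°) gauche 0.8; Cl(240°)/CH3(180°) gauche 0.9 → 1.7 kcal/mol.
E(C) − E(B) = 2.5 − 1.7 = +0.8 kcal/mol.

+0.8 kcal/mol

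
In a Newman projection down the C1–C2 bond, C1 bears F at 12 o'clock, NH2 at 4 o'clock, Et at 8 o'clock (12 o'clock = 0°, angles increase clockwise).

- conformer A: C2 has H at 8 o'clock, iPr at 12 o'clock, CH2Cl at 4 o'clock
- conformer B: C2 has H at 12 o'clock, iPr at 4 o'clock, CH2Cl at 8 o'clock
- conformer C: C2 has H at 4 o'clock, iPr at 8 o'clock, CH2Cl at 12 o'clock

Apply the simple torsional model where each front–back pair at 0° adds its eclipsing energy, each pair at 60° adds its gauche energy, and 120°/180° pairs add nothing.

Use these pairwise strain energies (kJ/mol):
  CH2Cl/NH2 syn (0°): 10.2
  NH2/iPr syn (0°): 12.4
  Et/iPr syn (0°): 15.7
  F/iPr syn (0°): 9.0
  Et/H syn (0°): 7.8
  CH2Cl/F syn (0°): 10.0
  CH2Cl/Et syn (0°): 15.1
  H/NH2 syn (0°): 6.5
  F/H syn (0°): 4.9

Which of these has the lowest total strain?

A (eclipsed): F(0°)/iPr(0°) eclipsed 9.0; NH2(120°)/CH2Cl(120°) eclipsed 10.2; Et(240°)/H(240°) eclipsed 7.8 → 27.0 kJ/mol.
B (eclipsed): F(0°)/H(0°) eclipsed 4.9; NH2(120°)/iPr(120°) eclipsed 12.4; Et(240°)/CH2Cl(240°) eclipsed 15.1 → 32.4 kJ/mol.
C (eclipsed): F(0°)/CH2Cl(0°) eclipsed 10.0; NH2(120°)/H(120°) eclipsed 6.5; Et(240°)/iPr(240°) eclipsed 15.7 → 32.2 kJ/mol.
A has the lowest total (27.0 kJ/mol).

A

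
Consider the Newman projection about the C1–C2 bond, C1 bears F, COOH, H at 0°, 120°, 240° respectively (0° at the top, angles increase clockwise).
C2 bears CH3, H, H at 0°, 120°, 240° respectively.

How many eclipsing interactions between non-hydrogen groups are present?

Non-H eclipsing pairs: F(0°)/CH3(0°) — 1 interaction.

1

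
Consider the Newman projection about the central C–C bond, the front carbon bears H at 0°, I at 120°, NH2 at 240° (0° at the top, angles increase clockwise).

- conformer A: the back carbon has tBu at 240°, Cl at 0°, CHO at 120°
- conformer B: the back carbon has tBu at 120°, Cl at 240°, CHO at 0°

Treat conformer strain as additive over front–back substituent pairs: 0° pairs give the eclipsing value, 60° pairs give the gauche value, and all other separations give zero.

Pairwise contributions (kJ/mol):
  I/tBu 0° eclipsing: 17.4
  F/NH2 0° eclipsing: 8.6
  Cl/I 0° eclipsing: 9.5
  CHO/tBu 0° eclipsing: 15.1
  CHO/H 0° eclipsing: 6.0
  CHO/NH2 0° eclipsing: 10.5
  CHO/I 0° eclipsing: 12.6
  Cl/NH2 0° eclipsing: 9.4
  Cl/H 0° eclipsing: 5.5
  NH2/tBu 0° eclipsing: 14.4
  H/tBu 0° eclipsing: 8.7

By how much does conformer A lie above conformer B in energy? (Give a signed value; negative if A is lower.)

-0.3 kJ/mol

A (eclipsed): H–Cl eclipsed, I–CHO eclipsed, NH2–tBu eclipsed; 5.5 + 12.6 + 14.4 = 32.5 kJ/mol.
B (eclipsed): H–CHO eclipsed, I–tBu eclipsed, NH2–Cl eclipsed; 6.0 + 17.4 + 9.4 = 32.8 kJ/mol.
E(A) − E(B) = 32.5 − 32.8 = -0.3 kJ/mol.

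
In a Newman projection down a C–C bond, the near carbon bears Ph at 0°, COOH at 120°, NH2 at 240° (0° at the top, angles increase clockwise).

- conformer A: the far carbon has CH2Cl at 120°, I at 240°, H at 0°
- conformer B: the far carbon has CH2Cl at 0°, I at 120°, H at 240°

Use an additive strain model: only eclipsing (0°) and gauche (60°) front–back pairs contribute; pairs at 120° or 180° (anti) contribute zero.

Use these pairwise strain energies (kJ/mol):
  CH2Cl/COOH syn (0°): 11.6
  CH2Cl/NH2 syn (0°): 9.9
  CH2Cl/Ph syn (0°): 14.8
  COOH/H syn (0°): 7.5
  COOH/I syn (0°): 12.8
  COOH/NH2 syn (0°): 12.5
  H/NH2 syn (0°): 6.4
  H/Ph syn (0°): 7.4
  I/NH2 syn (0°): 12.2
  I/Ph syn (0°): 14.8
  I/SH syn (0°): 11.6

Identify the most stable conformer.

A (eclipsed): Ph(0°)/H(0°) eclipsed 7.4; COOH(120°)/CH2Cl(120°) eclipsed 11.6; NH2(240°)/I(240°) eclipsed 12.2 → 31.2 kJ/mol.
B (eclipsed): Ph(0°)/CH2Cl(0°) eclipsed 14.8; COOH(120°)/I(120°) eclipsed 12.8; NH2(240°)/H(240°) eclipsed 6.4 → 34.0 kJ/mol.
A has the lowest total (31.2 kJ/mol).

A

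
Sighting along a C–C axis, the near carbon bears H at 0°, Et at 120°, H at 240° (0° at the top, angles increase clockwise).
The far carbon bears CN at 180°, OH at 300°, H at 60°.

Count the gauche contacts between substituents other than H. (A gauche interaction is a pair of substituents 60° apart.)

1

Non-H gauche pairs: Et(120°)/CN(180°) — 1 interaction.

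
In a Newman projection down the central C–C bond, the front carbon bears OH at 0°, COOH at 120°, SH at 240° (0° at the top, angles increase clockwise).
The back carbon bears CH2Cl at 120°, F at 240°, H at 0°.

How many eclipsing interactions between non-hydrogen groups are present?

Non-H eclipsing pairs: COOH(120°)/CH2Cl(120°); SH(240°)/F(240°) — 2 interactions.

2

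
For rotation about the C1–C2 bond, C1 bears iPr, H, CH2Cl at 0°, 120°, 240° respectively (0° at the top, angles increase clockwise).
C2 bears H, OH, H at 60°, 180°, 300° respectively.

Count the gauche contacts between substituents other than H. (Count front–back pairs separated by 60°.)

Non-H gauche pairs: CH2Cl(240°)/OH(180°) — 1 interaction.

1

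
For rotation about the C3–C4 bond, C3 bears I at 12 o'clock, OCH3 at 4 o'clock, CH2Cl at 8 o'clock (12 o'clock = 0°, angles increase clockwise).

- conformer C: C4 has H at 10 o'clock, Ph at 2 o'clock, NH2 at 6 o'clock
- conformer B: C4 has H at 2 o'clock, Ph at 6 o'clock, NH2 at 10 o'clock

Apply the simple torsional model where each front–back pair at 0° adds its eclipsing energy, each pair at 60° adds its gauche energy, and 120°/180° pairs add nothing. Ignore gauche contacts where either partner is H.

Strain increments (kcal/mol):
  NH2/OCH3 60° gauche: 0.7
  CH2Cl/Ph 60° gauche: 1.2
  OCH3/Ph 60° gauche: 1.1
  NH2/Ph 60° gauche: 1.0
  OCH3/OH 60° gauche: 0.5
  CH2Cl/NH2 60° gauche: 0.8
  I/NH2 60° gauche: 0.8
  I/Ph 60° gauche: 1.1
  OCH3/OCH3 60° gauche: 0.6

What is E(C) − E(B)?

-0.2 kcal/mol

C (staggered): I(0°)/Ph(60°) gauche 1.1; OCH3(120°)/Ph(60°) gauche 1.1; OCH3(120°)/NH2(180°) gauche 0.7; CH2Cl(240°)/NH2(180°) gauche 0.8 → 3.7 kcal/mol.
B (staggered): I(0°)/NH2(300°) gauche 0.8; OCH3(120°)/Ph(180°) gauche 1.1; CH2Cl(240°)/Ph(180°) gauche 1.2; CH2Cl(240°)/NH2(300°) gauche 0.8 → 3.9 kcal/mol.
E(C) − E(B) = 3.7 − 3.9 = -0.2 kcal/mol.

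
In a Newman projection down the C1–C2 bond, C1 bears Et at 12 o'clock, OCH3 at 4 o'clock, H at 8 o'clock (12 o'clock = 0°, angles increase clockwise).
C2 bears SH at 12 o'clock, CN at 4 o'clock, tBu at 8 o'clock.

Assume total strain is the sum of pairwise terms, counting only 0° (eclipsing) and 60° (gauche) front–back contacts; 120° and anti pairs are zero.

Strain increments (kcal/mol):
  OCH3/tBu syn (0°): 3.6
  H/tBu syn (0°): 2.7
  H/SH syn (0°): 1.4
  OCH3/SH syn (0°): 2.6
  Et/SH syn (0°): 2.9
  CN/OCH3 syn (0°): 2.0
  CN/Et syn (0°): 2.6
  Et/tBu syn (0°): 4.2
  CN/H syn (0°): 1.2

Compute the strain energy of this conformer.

7.6 kcal/mol

This conformer (eclipsed): Et(0°)/SH(0°) eclipsed 2.9; OCH3(120°)/CN(120°) eclipsed 2.0; H(240°)/tBu(240°) eclipsed 2.7 → 7.6 kcal/mol.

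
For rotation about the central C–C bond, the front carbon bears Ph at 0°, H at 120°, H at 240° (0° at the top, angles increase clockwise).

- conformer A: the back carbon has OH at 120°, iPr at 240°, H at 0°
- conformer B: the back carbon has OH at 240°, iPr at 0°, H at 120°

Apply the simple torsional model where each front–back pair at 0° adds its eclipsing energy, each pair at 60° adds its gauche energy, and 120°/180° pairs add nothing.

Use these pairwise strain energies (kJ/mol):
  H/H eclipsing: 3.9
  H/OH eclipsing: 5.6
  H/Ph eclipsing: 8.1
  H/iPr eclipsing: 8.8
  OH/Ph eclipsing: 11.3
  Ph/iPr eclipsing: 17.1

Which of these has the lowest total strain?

A (eclipsed): Ph–H eclipsed, H–OH eclipsed, H–iPr eclipsed; 8.1 + 5.6 + 8.8 = 22.5 kJ/mol.
B (eclipsed): Ph–iPr eclipsed, H–H eclipsed, H–OH eclipsed; 17.1 + 3.9 + 5.6 = 26.6 kJ/mol.
A has the lowest total (22.5 kJ/mol).

A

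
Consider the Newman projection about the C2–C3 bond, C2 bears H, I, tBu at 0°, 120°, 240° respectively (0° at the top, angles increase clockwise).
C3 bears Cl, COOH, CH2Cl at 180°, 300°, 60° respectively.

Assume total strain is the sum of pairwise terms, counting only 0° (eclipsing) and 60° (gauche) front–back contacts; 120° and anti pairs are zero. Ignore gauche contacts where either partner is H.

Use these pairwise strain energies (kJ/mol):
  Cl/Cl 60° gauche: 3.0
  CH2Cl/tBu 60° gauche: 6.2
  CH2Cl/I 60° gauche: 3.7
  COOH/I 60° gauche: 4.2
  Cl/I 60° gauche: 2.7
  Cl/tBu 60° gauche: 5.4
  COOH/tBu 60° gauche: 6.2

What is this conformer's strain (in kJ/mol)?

This conformer (staggered): I–Cl gauche, I–CH2Cl gauche, tBu–Cl gauche, tBu–COOH gauche; 2.7 + 3.7 + 5.4 + 6.2 = 18.0 kJ/mol.

18.0 kJ/mol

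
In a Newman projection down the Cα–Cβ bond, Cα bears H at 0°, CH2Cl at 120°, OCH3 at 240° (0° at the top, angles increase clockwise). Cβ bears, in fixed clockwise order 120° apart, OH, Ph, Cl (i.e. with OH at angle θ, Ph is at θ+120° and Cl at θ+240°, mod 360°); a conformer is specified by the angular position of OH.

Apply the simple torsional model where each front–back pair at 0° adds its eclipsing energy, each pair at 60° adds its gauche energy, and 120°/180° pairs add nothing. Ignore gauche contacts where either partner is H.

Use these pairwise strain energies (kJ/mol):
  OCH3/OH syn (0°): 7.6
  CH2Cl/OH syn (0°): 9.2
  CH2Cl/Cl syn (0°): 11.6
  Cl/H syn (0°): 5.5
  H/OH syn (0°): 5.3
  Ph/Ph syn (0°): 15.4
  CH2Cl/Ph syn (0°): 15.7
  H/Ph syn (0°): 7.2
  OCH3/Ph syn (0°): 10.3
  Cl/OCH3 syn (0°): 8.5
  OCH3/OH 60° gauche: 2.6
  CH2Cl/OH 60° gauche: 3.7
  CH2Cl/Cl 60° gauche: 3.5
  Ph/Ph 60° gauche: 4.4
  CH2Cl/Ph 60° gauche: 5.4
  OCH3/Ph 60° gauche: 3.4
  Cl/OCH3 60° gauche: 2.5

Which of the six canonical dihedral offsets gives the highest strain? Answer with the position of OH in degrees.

0°

OH at 0° is eclipsed. H at 0° is eclipsed with OH at 0° (5.3); CH2Cl at 120° is eclipsed with Ph at 120° (15.7); OCH3 at 240° is eclipsed with Cl at 240° (8.5). Total 29.5 kJ/mol.
OH at 60° is staggered. CH2Cl at 120° is gauche with OH at 60° (3.7); CH2Cl at 120° is gauche with Ph at 180° (5.4); OCH3 at 240° is gauche with Ph at 180° (3.4); OCH3 at 240° is gauche with Cl at 300° (2.5). Total 15.0 kJ/mol.
OH at 120° is eclipsed. H at 0° is eclipsed with Cl at 0° (5.5); CH2Cl at 120° is eclipsed with OH at 120° (9.2); OCH3 at 240° is eclipsed with Ph at 240° (10.3). Total 25.0 kJ/mol.
OH at 180° is staggered. CH2Cl at 120° is gauche with OH at 180° (3.7); CH2Cl at 120° is gauche with Cl at 60° (3.5); OCH3 at 240° is gauche with OH at 180° (2.6); OCH3 at 240° is gauche with Ph at 300° (3.4). Total 13.2 kJ/mol.
OH at 240° is eclipsed. H at 0° is eclipsed with Ph at 0° (7.2); CH2Cl at 120° is eclipsed with Cl at 120° (11.6); OCH3 at 240° is eclipsed with OH at 240° (7.6). Total 26.4 kJ/mol.
OH at 300° is staggered. CH2Cl at 120° is gauche with Ph at 60° (5.4); CH2Cl at 120° is gauche with Cl at 180° (3.5); OCH3 at 240° is gauche with OH at 300° (2.6); OCH3 at 240° is gauche with Cl at 180° (2.5). Total 14.0 kJ/mol.
The maximum (29.5 kJ/mol) occurs with OH at 0°.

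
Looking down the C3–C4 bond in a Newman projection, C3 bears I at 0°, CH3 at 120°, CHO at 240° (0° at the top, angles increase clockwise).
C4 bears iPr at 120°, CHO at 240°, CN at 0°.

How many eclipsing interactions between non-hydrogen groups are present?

3

Non-H eclipsing pairs: I(0°)/CN(0°); CH3(120°)/iPr(120°); CHO(240°)/CHO(240°) — 3 interactions.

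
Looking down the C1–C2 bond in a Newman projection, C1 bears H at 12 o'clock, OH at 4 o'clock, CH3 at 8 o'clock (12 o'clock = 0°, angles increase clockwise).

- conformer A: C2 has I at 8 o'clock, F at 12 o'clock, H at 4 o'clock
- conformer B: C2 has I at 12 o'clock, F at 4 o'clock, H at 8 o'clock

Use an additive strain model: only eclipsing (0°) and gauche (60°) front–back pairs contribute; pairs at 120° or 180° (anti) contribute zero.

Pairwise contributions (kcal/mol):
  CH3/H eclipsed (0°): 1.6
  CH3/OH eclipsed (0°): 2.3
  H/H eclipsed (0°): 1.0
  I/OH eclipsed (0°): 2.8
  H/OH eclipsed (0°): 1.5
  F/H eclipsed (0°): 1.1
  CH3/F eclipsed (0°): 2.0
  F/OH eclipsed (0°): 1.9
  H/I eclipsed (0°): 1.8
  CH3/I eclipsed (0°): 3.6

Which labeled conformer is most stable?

B

A (eclipsed): H–F eclipsed, OH–H eclipsed, CH3–I eclipsed; 1.1 + 1.5 + 3.6 = 6.2 kcal/mol.
B (eclipsed): H–I eclipsed, OH–F eclipsed, CH3–H eclipsed; 1.8 + 1.9 + 1.6 = 5.3 kcal/mol.
B has the lowest total (5.3 kcal/mol).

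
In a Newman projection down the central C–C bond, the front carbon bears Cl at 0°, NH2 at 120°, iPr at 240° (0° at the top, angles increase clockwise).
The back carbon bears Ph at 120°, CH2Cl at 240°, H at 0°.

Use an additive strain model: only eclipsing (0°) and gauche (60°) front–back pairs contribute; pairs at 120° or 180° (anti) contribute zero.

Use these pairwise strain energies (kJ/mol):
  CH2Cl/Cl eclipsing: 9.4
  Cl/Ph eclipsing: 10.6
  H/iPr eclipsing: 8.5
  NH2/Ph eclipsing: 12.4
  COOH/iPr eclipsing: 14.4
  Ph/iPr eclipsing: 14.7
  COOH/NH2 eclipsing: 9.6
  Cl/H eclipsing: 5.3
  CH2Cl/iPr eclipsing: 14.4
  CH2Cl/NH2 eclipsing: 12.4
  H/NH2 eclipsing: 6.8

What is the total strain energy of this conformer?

This conformer (eclipsed): Cl–H eclipsed, NH2–Ph eclipsed, iPr–CH2Cl eclipsed; 5.3 + 12.4 + 14.4 = 32.1 kJ/mol.

32.1 kJ/mol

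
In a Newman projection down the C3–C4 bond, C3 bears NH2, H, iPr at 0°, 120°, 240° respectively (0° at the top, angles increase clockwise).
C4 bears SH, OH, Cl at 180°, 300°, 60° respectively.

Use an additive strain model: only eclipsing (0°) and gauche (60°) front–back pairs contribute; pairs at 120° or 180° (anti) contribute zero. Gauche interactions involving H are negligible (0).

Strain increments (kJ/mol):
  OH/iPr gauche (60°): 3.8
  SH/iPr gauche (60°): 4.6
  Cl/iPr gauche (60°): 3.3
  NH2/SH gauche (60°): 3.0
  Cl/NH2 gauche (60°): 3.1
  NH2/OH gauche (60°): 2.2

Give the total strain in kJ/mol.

13.7 kJ/mol

This conformer (staggered): NH2(0°)/OH(300°) gauche 2.2; NH2(0°)/Cl(60°) gauche 3.1; iPr(240°)/SH(180°) gauche 4.6; iPr(240°)/OH(300°) gauche 3.8 → 13.7 kJ/mol.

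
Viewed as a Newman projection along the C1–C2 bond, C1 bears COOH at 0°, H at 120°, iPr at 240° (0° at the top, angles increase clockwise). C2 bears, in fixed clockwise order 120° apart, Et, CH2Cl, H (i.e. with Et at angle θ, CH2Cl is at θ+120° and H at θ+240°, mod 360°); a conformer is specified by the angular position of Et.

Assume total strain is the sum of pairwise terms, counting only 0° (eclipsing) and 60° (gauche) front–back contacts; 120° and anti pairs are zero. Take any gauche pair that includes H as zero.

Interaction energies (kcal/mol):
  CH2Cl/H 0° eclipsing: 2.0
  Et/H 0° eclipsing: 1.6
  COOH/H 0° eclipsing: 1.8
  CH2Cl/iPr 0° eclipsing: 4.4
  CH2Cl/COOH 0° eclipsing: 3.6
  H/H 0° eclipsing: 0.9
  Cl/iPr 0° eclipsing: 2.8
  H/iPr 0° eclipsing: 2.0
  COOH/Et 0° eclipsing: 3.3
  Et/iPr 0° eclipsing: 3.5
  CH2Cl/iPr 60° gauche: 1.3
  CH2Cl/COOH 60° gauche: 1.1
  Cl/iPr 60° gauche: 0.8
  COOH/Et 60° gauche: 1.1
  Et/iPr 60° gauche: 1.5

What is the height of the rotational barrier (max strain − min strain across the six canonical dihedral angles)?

5.6 kcal/mol

Et at 0° is eclipsed. COOH at 0° is eclipsed with Et at 0° (3.3); H at 120° is eclipsed with CH2Cl at 120° (2.0); iPr at 240° is eclipsed with H at 240° (2.0). Total 7.3 kcal/mol.
Et at 60° is staggered. COOH at 0° is gauche with Et at 60° (1.1); iPr at 240° is gauche with CH2Cl at 180° (1.3). Total 2.4 kcal/mol.
Et at 120° is eclipsed. COOH at 0° is eclipsed with H at 0° (1.8); H at 120° is eclipsed with Et at 120° (1.6); iPr at 240° is eclipsed with CH2Cl at 240° (4.4). Total 7.8 kcal/mol.
Et at 180° is staggered. COOH at 0° is gauche with CH2Cl at 300° (1.1); iPr at 240° is gauche with Et at 180° (1.5); iPr at 240° is gauche with CH2Cl at 300° (1.3). Total 3.9 kcal/mol.
Et at 240° is eclipsed. COOH at 0° is eclipsed with CH2Cl at 0° (3.6); H at 120° is eclipsed with H at 120° (0.9); iPr at 240° is eclipsed with Et at 240° (3.5). Total 8.0 kcal/mol.
Et at 300° is staggered. COOH at 0° is gauche with Et at 300° (1.1); COOH at 0° is gauche with CH2Cl at 60° (1.1); iPr at 240° is gauche with Et at 300° (1.5). Total 3.7 kcal/mol.
Max at 240° (8.0 kcal/mol), min at 60° (2.4 kcal/mol); barrier = 5.6 kcal/mol.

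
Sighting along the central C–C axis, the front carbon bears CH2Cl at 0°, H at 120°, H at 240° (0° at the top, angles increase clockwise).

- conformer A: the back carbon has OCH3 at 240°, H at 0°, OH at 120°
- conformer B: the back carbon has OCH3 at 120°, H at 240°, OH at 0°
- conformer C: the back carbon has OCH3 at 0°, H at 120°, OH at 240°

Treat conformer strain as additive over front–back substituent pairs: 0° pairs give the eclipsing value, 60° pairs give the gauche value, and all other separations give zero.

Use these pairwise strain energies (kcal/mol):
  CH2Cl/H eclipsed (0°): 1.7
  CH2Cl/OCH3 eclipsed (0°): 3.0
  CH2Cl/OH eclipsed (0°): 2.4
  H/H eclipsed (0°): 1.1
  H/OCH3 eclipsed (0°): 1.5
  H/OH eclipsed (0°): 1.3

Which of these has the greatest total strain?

A is eclipsed. CH2Cl at 0° is eclipsed with H at 0° (1.7); H at 120° is eclipsed with OH at 120° (1.3); H at 240° is eclipsed with OCH3 at 240° (1.5). Total 4.5 kcal/mol.
B is eclipsed. CH2Cl at 0° is eclipsed with OH at 0° (2.4); H at 120° is eclipsed with OCH3 at 120° (1.5); H at 240° is eclipsed with H at 240° (1.1). Total 5.0 kcal/mol.
C is eclipsed. CH2Cl at 0° is eclipsed with OCH3 at 0° (3.0); H at 120° is eclipsed with H at 120° (1.1); H at 240° is eclipsed with OH at 240° (1.3). Total 5.4 kcal/mol.
C has the highest total (5.4 kcal/mol).

C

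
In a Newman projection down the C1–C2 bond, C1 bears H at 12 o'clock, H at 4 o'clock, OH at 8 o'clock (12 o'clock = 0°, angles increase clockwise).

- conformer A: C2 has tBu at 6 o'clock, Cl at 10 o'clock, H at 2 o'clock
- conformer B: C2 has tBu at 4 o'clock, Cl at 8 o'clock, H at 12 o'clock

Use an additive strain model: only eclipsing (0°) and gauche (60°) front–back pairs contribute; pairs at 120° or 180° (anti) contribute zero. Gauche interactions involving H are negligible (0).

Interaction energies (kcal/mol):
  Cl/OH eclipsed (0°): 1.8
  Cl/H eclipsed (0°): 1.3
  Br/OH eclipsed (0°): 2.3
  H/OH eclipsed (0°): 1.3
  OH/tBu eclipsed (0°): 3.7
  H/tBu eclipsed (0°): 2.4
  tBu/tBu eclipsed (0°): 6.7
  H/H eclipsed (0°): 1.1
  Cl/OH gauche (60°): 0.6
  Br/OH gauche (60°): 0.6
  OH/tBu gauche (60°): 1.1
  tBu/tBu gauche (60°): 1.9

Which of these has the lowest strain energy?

A (staggered): OH(240°)/tBu(180°) gauche 1.1; OH(240°)/Cl(300°) gauche 0.6 → 1.7 kcal/mol.
B (eclipsed): H(0°)/H(0°) eclipsed 1.1; H(120°)/tBu(120°) eclipsed 2.4; OH(240°)/Cl(240°) eclipsed 1.8 → 5.3 kcal/mol.
A has the lowest total (1.7 kcal/mol).

A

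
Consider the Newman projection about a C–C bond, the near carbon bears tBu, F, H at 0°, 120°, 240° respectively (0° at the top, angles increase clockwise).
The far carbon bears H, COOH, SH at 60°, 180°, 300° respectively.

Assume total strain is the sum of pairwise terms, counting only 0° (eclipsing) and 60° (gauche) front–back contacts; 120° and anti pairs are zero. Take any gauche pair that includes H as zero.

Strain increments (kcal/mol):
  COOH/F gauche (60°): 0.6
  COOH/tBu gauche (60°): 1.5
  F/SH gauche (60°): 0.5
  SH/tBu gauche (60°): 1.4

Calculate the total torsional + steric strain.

2.0 kcal/mol

This conformer is staggered. tBu at 0° is gauche with SH at 300° (1.4); F at 120° is gauche with COOH at 180° (0.6). Total 2.0 kcal/mol.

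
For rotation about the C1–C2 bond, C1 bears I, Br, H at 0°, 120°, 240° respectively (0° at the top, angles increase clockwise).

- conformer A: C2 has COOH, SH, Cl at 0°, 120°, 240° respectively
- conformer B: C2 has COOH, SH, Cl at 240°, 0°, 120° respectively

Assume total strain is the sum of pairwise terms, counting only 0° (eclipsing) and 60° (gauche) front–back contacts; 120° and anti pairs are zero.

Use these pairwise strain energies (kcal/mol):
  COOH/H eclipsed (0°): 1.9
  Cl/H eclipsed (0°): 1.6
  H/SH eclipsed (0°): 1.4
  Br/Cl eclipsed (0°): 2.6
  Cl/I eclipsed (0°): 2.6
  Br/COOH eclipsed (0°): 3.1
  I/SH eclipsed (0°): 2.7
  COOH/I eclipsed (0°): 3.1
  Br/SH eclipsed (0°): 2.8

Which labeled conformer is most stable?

A (eclipsed): I(0°)/COOH(0°) eclipsed 3.1; Br(120°)/SH(120°) eclipsed 2.8; H(240°)/Cl(240°) eclipsed 1.6 → 7.5 kcal/mol.
B (eclipsed): I(0°)/SH(0°) eclipsed 2.7; Br(120°)/Cl(120°) eclipsed 2.6; H(240°)/COOH(240°) eclipsed 1.9 → 7.2 kcal/mol.
B has the lowest total (7.2 kcal/mol).

B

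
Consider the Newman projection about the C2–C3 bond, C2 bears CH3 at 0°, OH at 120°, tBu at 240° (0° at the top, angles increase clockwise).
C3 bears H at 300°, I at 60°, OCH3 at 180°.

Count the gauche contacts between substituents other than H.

Non-H gauche pairs: CH3(0°)/I(60°); OH(120°)/I(60°); OH(120°)/OCH3(180°); tBu(240°)/OCH3(180°) — 4 interactions.

4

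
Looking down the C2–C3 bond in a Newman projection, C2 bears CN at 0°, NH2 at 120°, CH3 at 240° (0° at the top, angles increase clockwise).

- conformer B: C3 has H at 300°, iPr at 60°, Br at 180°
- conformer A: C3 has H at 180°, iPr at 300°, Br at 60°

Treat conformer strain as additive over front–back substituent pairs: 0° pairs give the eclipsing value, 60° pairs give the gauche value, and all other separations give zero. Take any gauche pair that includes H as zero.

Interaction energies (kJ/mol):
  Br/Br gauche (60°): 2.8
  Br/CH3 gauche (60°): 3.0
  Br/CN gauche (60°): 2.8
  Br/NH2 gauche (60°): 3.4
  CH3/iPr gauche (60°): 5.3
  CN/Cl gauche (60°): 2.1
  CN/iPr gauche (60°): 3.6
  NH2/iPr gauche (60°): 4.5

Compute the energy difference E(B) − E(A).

-0.6 kJ/mol

B (staggered): CN–iPr gauche, NH2–iPr gauche, NH2–Br gauche, CH3–Br gauche; 3.6 + 4.5 + 3.4 + 3.0 = 14.5 kJ/mol.
A (staggered): CN–iPr gauche, CN–Br gauche, NH2–Br gauche, CH3–iPr gauche; 3.6 + 2.8 + 3.4 + 5.3 = 15.1 kJ/mol.
E(B) − E(A) = 14.5 − 15.1 = -0.6 kJ/mol.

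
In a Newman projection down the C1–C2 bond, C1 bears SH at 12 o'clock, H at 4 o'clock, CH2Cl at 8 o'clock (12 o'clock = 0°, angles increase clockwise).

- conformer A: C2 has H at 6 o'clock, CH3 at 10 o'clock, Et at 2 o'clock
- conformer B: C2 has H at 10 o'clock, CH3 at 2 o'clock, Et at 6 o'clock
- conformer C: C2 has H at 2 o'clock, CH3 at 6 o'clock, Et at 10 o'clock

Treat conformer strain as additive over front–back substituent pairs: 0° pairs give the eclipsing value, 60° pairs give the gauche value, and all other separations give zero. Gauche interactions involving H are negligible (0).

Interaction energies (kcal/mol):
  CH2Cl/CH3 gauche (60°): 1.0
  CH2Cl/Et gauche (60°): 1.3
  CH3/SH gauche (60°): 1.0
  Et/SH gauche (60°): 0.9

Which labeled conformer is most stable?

B

A (staggered): SH(0°)/CH3(300°) gauche 1.0; SH(0°)/Et(60°) gauche 0.9; CH2Cl(240°)/CH3(300°) gauche 1.0 → 2.9 kcal/mol.
B (staggered): SH(0°)/CH3(60°) gauche 1.0; CH2Cl(240°)/Et(180°) gauche 1.3 → 2.3 kcal/mol.
C (staggered): SH(0°)/Et(300°) gauche 0.9; CH2Cl(240°)/CH3(180°) gauche 1.0; CH2Cl(240°)/Et(300°) gauche 1.3 → 3.2 kcal/mol.
B has the lowest total (2.3 kcal/mol).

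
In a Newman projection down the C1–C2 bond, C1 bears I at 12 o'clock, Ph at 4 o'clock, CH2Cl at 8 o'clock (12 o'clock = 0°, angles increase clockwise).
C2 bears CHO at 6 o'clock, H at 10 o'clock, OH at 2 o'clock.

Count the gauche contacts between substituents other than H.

4

Non-H gauche pairs: I(0°)/OH(60°); Ph(120°)/CHO(180°); Ph(120°)/OH(60°); CH2Cl(240°)/CHO(180°) — 4 interactions.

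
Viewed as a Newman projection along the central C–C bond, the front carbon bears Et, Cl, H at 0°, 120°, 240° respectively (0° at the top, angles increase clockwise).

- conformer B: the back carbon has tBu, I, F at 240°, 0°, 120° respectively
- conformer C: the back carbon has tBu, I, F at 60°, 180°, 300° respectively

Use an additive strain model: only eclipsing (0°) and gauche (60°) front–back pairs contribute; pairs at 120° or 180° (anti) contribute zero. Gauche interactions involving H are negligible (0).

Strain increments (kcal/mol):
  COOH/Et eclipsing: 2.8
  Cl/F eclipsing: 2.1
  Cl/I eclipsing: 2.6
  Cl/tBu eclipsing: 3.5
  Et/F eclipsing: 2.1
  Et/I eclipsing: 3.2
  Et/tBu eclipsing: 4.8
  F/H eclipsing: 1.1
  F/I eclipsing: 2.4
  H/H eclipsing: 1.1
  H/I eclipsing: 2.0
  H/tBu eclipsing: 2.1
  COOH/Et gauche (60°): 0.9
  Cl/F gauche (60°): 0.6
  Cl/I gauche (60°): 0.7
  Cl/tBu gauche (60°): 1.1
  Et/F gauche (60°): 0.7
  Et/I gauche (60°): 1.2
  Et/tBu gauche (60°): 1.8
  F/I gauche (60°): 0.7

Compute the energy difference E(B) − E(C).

+3.1 kcal/mol

B (eclipsed): Et–I eclipsed, Cl–F eclipsed, H–tBu eclipsed; 3.2 + 2.1 + 2.1 = 7.4 kcal/mol.
C (staggered): Et–tBu gauche, Et–F gauche, Cl–tBu gauche, Cl–I gauche; 1.8 + 0.7 + 1.1 + 0.7 = 4.3 kcal/mol.
E(B) − E(C) = 7.4 − 4.3 = +3.1 kcal/mol.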